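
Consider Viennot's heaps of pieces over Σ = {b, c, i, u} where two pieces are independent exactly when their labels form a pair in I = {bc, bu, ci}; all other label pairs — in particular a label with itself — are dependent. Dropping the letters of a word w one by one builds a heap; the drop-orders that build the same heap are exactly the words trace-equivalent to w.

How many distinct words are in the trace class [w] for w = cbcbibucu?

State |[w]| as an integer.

0(c) covers ∅
1(b) covers ∅
2(c) covers 0:c
3(b) covers 1:b
4(i) covers 3:b
5(b) covers 4:i
6(u) covers 2:c, 4:i
7(c) covers 6:u
8(u) covers 7:c
floor of heap: 0:c, 1:b
completions by unplaced set U, small U first (add the entries for U minus each lowest piece of U):
  |U|=1: {5}:1  {8}:1
  |U|=2: {5,8}:2  {7,8}:1
  |U|=3: {5,7,8}:3  {6,7,8}:1
  |U|=4: {2,6,7,8}:1  {5,6,7,8}:4
  |U|=5: {0,2,6,7,8}:1  {2,5,6,7,8}:5  {4,5,6,7,8}:4
  |U|=6: {0,2,5,6,7,8}:6  {2,4,5,6,7,8}:9  {3,4,5,6,7,8}:4
  |U|=7: {0,2,4,5,6,7,8}:15  {1,3,4,5,6,7,8}:4  {2,3,4,5,6,7,8}:13
  start at 0(c): 17
  start at 1(b): 28
sum over floor = 45

45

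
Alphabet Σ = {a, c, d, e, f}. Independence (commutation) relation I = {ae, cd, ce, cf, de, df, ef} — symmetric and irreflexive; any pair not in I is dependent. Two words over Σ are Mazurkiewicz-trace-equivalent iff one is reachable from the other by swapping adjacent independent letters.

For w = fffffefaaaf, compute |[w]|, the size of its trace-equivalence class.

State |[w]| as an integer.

0(f) covers ∅
1(f) covers 0:f
2(f) covers 1:f
3(f) covers 2:f
4(f) covers 3:f
5(e) covers ∅
6(f) covers 4:f
7(a) covers 6:f
8(a) covers 7:a
9(a) covers 8:a
10(f) covers 9:a
floor of heap: 0:f, 5:e
completions by unplaced set U, small U first (add the entries for U minus each lowest piece of U):
  |U|=1: {5}:1  {10}:1
  |U|=2: {5,10}:2  {9,10}:1
  |U|=3: {5,9,10}:3  {8,9,10}:1
  |U|=4: {5,8,9,10}:4  {7,8,9,10}:1
  |U|=5: {5,7,8,9,10}:5  {6,7,8,9,10}:1
  |U|=6: {4,6,7,8,9,10}:1  {5,6,7,8,9,10}:6
  |U|=7: {3,4,6,7,8,9,10}:1  {4,5,6,7,8,9,10}:7
  |U|=8: {2,3,4,6,7,8,9,10}:1  {3,4,5,6,7,8,9,10}:8
  |U|=9: {1,2,3,4,6,7,8,9,10}:1  {2,3,4,5,6,7,8,9,10}:9
  start at 0(f): 10
  start at 5(e): 1
sum over floor = 11

11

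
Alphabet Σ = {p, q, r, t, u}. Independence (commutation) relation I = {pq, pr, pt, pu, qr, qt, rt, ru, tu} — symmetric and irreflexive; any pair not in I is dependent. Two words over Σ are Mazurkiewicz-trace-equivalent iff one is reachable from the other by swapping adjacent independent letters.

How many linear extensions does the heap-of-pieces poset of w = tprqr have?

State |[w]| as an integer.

60

0(t) covers ∅
1(p) covers ∅
2(r) covers ∅
3(q) covers ∅
4(r) covers 2:r
floor of heap: 0:t, 1:p, 2:r, 3:q
completions by unplaced set U, small U first (add the entries for U minus each lowest piece of U):
  |U|=1: {0}:1  {1}:1  {3}:1  {4}:1
  |U|=2: {0,1}:2  {0,3}:2  {0,4}:2  {1,3}:2  {1,4}:2  {2,4}:1  {3,4}:2
  |U|=3: {0,1,3}:6  {0,1,4}:6  {0,2,4}:3  {0,3,4}:6  {1,2,4}:3  {1,3,4}:6  {2,3,4}:3
  start at 0(t): 12
  start at 1(p): 12
  start at 2(r): 24
  start at 3(q): 12
sum over floor = 60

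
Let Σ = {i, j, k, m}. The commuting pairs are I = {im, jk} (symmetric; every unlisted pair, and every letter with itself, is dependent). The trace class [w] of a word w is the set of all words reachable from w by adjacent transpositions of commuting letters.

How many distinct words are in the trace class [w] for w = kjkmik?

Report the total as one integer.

0(k) covers ∅
1(j) covers ∅
2(k) covers 0:k
3(m) covers 1:j, 2:k
4(i) covers 1:j, 2:k
5(k) covers 3:m, 4:i
floor of heap: 0:k, 1:j
completions by unplaced set U, small U first (add the entries for U minus each lowest piece of U):
  |U|=1: {5}:1
  |U|=2: {3,5}:1  {4,5}:1
  |U|=3: {3,4,5}:2
  |U|=4: {1,3,4,5}:2  {2,3,4,5}:2
  start at 0(k): 4
  start at 1(j): 2
sum over floor = 6

6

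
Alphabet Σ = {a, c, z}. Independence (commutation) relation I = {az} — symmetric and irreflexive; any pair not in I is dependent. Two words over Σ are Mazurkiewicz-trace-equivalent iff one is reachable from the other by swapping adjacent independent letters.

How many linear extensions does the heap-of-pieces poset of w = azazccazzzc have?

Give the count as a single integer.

#0=a has no predecessor
#1=z has no predecessor
#2=a depends on [0:a]
#3=z depends on [1:z]
#4=c depends on [2:a, 3:z]
#5=c depends on [4:c]
#6=a depends on [5:c]
#7=z depends on [5:c]
#8=z depends on [7:z]
#9=z depends on [8:z]
#10=c depends on [6:a, 9:z]
sources: [0:a, 1:z]
N(rest) = Σ N(rest − s) over sources s of rest; N(one piece) = 1:
  size 1 → [10]=1
  size 2 → [6,10]=1  [9,10]=1
  size 3 → [6,9,10]=2  [8,9,10]=1
  size 4 → [6,8,9,10]=3  [7,8,9,10]=1
  size 5 → [6,7,8,9,10]=4
  size 6 → [5,6,7,8,9,10]=4
  size 7 → [4,5,6,7,8,9,10]=4
  size 8 → [2,4,5,6,7,8,9,10]=4  [3,4,5,6,7,8,9,10]=4
  size 9 → [0,2,4,5,6,7,8,9,10]=4  [1,3,4,5,6,7,8,9,10]=4  [2,3,4,5,6,7,8,9,10]=8
  first=0(a) contributes 12
  first=1(z) contributes 12
|[w]| = 24

24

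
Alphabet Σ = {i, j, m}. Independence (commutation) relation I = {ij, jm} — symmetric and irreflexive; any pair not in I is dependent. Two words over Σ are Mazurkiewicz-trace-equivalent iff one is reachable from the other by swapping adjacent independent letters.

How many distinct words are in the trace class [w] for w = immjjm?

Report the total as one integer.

15

0(i) covers ∅
1(m) covers 0:i
2(m) covers 1:m
3(j) covers ∅
4(j) covers 3:j
5(m) covers 2:m
floor of heap: 0:i, 3:j
completions by unplaced set U, small U first (add the entries for U minus each lowest piece of U):
  |U|=1: {4}:1  {5}:1
  |U|=2: {2,5}:1  {3,4}:1  {4,5}:2
  |U|=3: {1,2,5}:1  {2,4,5}:3  {3,4,5}:3
  |U|=4: {0,1,2,5}:1  {1,2,4,5}:4  {2,3,4,5}:6
  start at 0(i): 10
  start at 3(j): 5
sum over floor = 15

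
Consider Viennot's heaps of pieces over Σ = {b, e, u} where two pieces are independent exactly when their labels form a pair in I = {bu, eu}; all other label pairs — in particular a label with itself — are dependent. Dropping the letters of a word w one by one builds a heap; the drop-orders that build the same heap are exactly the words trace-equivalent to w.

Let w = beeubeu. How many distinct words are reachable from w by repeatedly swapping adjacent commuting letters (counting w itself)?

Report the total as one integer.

21

0(b) covers ∅
1(e) covers 0:b
2(e) covers 1:e
3(u) covers ∅
4(b) covers 2:e
5(e) covers 4:b
6(u) covers 3:u
floor of heap: 0:b, 3:u
completions by unplaced set U, small U first (add the entries for U minus each lowest piece of U):
  |U|=1: {5}:1  {6}:1
  |U|=2: {3,6}:1  {4,5}:1  {5,6}:2
  |U|=3: {2,4,5}:1  {3,5,6}:3  {4,5,6}:3
  |U|=4: {1,2,4,5}:1  {2,4,5,6}:4  {3,4,5,6}:6
  |U|=5: {0,1,2,4,5}:1  {1,2,4,5,6}:5  {2,3,4,5,6}:10
  start at 0(b): 15
  start at 3(u): 6
sum over floor = 21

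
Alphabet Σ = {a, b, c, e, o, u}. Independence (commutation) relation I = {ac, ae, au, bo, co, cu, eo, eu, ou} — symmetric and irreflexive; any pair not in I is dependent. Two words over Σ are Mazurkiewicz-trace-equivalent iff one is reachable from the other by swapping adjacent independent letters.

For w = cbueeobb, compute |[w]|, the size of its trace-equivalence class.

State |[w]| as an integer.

0(c) covers ∅
1(b) covers 0:c
2(u) covers 1:b
3(e) covers 1:b
4(e) covers 3:e
5(o) covers ∅
6(b) covers 2:u, 4:e
7(b) covers 6:b
floor of heap: 0:c, 5:o
completions by unplaced set U, small U first (add the entries for U minus each lowest piece of U):
  |U|=1: {5}:1  {7}:1
  |U|=2: {5,7}:2  {6,7}:1
  |U|=3: {2,6,7}:1  {4,6,7}:1  {5,6,7}:3
  |U|=4: {2,4,6,7}:2  {2,5,6,7}:4  {3,4,6,7}:1  {4,5,6,7}:4
  |U|=5: {2,3,4,6,7}:3  {2,4,5,6,7}:10  {3,4,5,6,7}:5
  |U|=6: {1,2,3,4,6,7}:3  {2,3,4,5,6,7}:18
  start at 0(c): 21
  start at 5(o): 3
sum over floor = 24

24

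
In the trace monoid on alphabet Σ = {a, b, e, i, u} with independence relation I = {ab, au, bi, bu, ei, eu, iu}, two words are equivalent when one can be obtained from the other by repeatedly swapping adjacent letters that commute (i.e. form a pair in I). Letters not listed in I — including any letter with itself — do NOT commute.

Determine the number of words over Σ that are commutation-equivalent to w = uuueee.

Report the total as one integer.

0(u) covers ∅
1(u) covers 0:u
2(u) covers 1:u
3(e) covers ∅
4(e) covers 3:e
5(e) covers 4:e
floor of heap: 0:u, 3:e
completions by unplaced set U, small U first (add the entries for U minus each lowest piece of U):
  |U|=1: {2}:1  {5}:1
  |U|=2: {1,2}:1  {2,5}:2  {4,5}:1
  |U|=3: {0,1,2}:1  {1,2,5}:3  {2,4,5}:3  {3,4,5}:1
  |U|=4: {0,1,2,5}:4  {1,2,4,5}:6  {2,3,4,5}:4
  start at 0(u): 10
  start at 3(e): 10
sum over floor = 20

20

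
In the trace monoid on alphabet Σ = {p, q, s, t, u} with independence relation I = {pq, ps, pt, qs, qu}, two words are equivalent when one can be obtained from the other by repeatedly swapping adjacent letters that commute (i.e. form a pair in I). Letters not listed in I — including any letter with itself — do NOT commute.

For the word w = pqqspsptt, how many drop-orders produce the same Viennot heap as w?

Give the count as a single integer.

504

#0=p has no predecessor
#1=q has no predecessor
#2=q depends on [1:q]
#3=s has no predecessor
#4=p depends on [0:p]
#5=s depends on [3:s]
#6=p depends on [4:p]
#7=t depends on [2:q, 5:s]
#8=t depends on [7:t]
sources: [0:p, 1:q, 3:s]
N(rest) = Σ N(rest − s) over sources s of rest; N(one piece) = 1:
  size 1 → [6]=1  [8]=1
  size 2 → [4,6]=1  [6,8]=2  [7,8]=1
  size 3 → [0,4,6]=1  [2,7,8]=1  [4,6,8]=3  [5,7,8]=1  [6,7,8]=3
  size 4 → [0,4,6,8]=4  [1,2,7,8]=1  [2,5,7,8]=2  [2,6,7,8]=4  [3,5,7,8]=1  [4,6,7,8]=6  [5,6,7,8]=4
  size 5 → [0,4,6,7,8]=10  [1,2,5,7,8]=3  [1,2,6,7,8]=5  [2,3,5,7,8]=3  [2,4,6,7,8]=10  [2,5,6,7,8]=10  [3,5,6,7,8]=5  [4,5,6,7,8]=10
  size 6 → [0,2,4,6,7,8]=20  [0,4,5,6,7,8]=20  [1,2,3,5,7,8]=6  [1,2,4,6,7,8]=15  [1,2,5,6,7,8]=18  [2,3,5,6,7,8]=18  [2,4,5,6,7,8]=30  [3,4,5,6,7,8]=15
  size 7 → [0,1,2,4,6,7,8]=35  [0,2,4,5,6,7,8]=70  [0,3,4,5,6,7,8]=35  [1,2,3,5,6,7,8]=42  [1,2,4,5,6,7,8]=63  [2,3,4,5,6,7,8]=63
  first=0(p) contributes 168
  first=1(q) contributes 168
  first=3(s) contributes 168
|[w]| = 504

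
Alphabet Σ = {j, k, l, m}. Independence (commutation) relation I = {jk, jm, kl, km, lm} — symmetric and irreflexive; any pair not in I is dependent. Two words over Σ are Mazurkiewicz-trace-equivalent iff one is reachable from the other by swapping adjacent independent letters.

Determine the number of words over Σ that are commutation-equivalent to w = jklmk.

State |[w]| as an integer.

30

drop 0:j onto floor
drop 1:k onto floor
drop 2:l onto {0:j}
drop 3:m onto floor
drop 4:k onto {1:k}
ground layer = {0:j, 1:k, 3:m}
drop-orders for the pieces not yet dropped (sum over which currently-grounded one goes next):
  1 to go: {2} 1  {3} 1  {4} 1
  2 to go: {0,2} 1  {1,4} 1  {2,3} 2  {2,4} 2  {3,4} 2
  3 to go: {0,2,3} 3  {0,2,4} 3  {1,2,4} 3  {1,3,4} 3  {2,3,4} 6
  if 0:j drops first: 12 orders
  if 1:k drops first: 12 orders
  if 3:m drops first: 6 orders
heap linearizations: 30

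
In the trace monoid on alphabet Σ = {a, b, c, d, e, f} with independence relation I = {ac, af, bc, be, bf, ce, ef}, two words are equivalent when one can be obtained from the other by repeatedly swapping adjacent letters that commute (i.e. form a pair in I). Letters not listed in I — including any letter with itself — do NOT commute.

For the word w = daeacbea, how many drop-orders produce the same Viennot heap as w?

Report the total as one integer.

drop 0:d onto floor
drop 1:a onto {0:d}
drop 2:e onto {1:a}
drop 3:a onto {2:e}
drop 4:c onto {0:d}
drop 5:b onto {3:a}
drop 6:e onto {3:a}
drop 7:a onto {5:b, 6:e}
ground layer = {0:d}
drop-orders for the pieces not yet dropped (sum over which currently-grounded one goes next):
  1 to go: {4} 1  {7} 1
  2 to go: {4,7} 2  {5,7} 1  {6,7} 1
  3 to go: {4,5,7} 3  {4,6,7} 3  {5,6,7} 2
  4 to go: {3,5,6,7} 2  {4,5,6,7} 8
  5 to go: {2,3,5,6,7} 2  {3,4,5,6,7} 10
  6 to go: {1,2,3,5,6,7} 2  {2,3,4,5,6,7} 12
  if 0:d drops first: 14 orders

14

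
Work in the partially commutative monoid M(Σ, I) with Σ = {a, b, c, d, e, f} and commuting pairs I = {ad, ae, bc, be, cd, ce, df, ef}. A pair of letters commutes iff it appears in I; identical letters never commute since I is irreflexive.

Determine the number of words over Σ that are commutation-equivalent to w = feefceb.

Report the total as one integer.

drop 0:f onto floor
drop 1:e onto floor
drop 2:e onto {1:e}
drop 3:f onto {0:f}
drop 4:c onto {3:f}
drop 5:e onto {2:e}
drop 6:b onto {3:f}
ground layer = {0:f, 1:e}
drop-orders for the pieces not yet dropped (sum over which currently-grounded one goes next):
  1 to go: {4} 1  {5} 1  {6} 1
  2 to go: {2,5} 1  {4,5} 2  {4,6} 2  {5,6} 2
  3 to go: {1,2,5} 1  {2,4,5} 3  {2,5,6} 3  {3,4,6} 2  {4,5,6} 6
  4 to go: {0,3,4,6} 2  {1,2,4,5} 4  {1,2,5,6} 4  {2,4,5,6} 12  {3,4,5,6} 8
  5 to go: {0,3,4,5,6} 10  {1,2,4,5,6} 20  {2,3,4,5,6} 20
  if 0:f drops first: 40 orders
  if 1:e drops first: 30 orders
heap linearizations: 70

70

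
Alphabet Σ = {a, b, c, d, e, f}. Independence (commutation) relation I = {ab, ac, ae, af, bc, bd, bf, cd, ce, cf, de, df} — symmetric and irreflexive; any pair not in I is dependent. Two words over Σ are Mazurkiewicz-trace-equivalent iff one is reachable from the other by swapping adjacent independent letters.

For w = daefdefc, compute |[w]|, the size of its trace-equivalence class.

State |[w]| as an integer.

280

drop 0:d onto floor
drop 1:a onto {0:d}
drop 2:e onto floor
drop 3:f onto {2:e}
drop 4:d onto {1:a}
drop 5:e onto {3:f}
drop 6:f onto {5:e}
drop 7:c onto floor
ground layer = {0:d, 2:e, 7:c}
drop-orders for the pieces not yet dropped (sum over which currently-grounded one goes next):
  1 to go: {4} 1  {6} 1  {7} 1
  2 to go: {1,4} 1  {4,6} 2  {4,7} 2  {5,6} 1  {6,7} 2
  3 to go: {0,1,4} 1  {1,4,6} 3  {1,4,7} 3  {3,5,6} 1  {4,5,6} 3  {4,6,7} 6  {5,6,7} 3
  4 to go: {0,1,4,6} 4  {0,1,4,7} 4  {1,4,5,6} 6  {1,4,6,7} 12  {2,3,5,6} 1  {3,4,5,6} 4  {3,5,6,7} 4  {4,5,6,7} 12
  5 to go: {0,1,4,5,6} 10  {0,1,4,6,7} 20  {1,3,4,5,6} 10  {1,4,5,6,7} 30  {2,3,4,5,6} 5  {2,3,5,6,7} 5  {3,4,5,6,7} 20
  6 to go: {0,1,3,4,5,6} 20  {0,1,4,5,6,7} 60  {1,2,3,4,5,6} 15  {1,3,4,5,6,7} 60  {2,3,4,5,6,7} 30
  if 0:d drops first: 105 orders
  if 2:e drops first: 140 orders
  if 7:c drops first: 35 orders
heap linearizations: 280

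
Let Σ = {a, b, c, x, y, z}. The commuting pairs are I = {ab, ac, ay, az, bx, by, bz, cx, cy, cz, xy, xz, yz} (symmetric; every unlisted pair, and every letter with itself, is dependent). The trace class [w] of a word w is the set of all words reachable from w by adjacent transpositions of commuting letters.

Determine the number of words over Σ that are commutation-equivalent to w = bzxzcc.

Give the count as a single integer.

#0=b has no predecessor
#1=z has no predecessor
#2=x has no predecessor
#3=z depends on [1:z]
#4=c depends on [0:b]
#5=c depends on [4:c]
sources: [0:b, 1:z, 2:x]
N(rest) = Σ N(rest − s) over sources s of rest; N(one piece) = 1:
  size 1 → [2]=1  [3]=1  [5]=1
  size 2 → [1,3]=1  [2,3]=2  [2,5]=2  [3,5]=2  [4,5]=1
  size 3 → [0,4,5]=1  [1,2,3]=3  [1,3,5]=3  [2,3,5]=6  [2,4,5]=3  [3,4,5]=3
  size 4 → [0,2,4,5]=4  [0,3,4,5]=4  [1,2,3,5]=12  [1,3,4,5]=6  [2,3,4,5]=12
  first=0(b) contributes 30
  first=1(z) contributes 20
  first=2(x) contributes 10
|[w]| = 60

60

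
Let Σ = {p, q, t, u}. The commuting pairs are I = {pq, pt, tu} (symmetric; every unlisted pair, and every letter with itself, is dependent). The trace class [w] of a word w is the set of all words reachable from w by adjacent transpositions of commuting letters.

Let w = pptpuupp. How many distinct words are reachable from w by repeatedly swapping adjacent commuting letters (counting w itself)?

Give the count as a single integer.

piece 0:p — minimal
piece 1:p rests on {0:p}
piece 2:t — minimal
piece 3:p rests on {1:p}
piece 4:u rests on {3:p}
piece 5:u rests on {4:u}
piece 6:p rests on {5:u}
piece 7:p rests on {6:p}
minimal pieces: {0:p, 2:t}
ways to finish when only these pieces remain (= sum over removing one remaining piece with nothing left below it):
  1 left: {2}→1  {7}→1
  2 left: {2,7}→2  {6,7}→1
  3 left: {2,6,7}→3  {5,6,7}→1
  4 left: {2,5,6,7}→4  {4,5,6,7}→1
  5 left: {2,4,5,6,7}→5  {3,4,5,6,7}→1
  6 left: {1,3,4,5,6,7}→1  {2,3,4,5,6,7}→6
  placing 0:p first → 7 extensions
  placing 2:t first → 1 extensions
total linear extensions = 8

8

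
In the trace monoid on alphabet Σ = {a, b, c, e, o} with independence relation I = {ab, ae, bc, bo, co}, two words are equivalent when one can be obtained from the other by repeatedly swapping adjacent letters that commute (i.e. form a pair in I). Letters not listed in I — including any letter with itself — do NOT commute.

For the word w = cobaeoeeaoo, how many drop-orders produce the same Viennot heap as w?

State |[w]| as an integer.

42

0(c) covers ∅
1(o) covers ∅
2(b) covers ∅
3(a) covers 0:c, 1:o
4(e) covers 0:c, 1:o, 2:b
5(o) covers 3:a, 4:e
6(e) covers 5:o
7(e) covers 6:e
8(a) covers 5:o
9(o) covers 7:e, 8:a
10(o) covers 9:o
floor of heap: 0:c, 1:o, 2:b
completions by unplaced set U, small U first (add the entries for U minus each lowest piece of U):
  |U|=1: {10}:1
  |U|=2: {9,10}:1
  |U|=3: {7,9,10}:1  {8,9,10}:1
  |U|=4: {6,7,9,10}:1  {7,8,9,10}:2
  |U|=5: {6,7,8,9,10}:3
  |U|=6: {5,6,7,8,9,10}:3
  |U|=7: {3,5,6,7,8,9,10}:3  {4,5,6,7,8,9,10}:3
  |U|=8: {2,4,5,6,7,8,9,10}:3  {3,4,5,6,7,8,9,10}:6
  |U|=9: {0,3,4,5,6,7,8,9,10}:6  {1,3,4,5,6,7,8,9,10}:6  {2,3,4,5,6,7,8,9,10}:9
  start at 0(c): 15
  start at 1(o): 15
  start at 2(b): 12
sum over floor = 42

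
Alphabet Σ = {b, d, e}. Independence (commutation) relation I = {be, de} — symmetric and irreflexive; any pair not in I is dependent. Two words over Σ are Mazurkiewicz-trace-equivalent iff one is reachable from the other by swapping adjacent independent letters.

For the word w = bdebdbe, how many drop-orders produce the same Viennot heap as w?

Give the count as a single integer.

0(b) covers ∅
1(d) covers 0:b
2(e) covers ∅
3(b) covers 1:d
4(d) covers 3:b
5(b) covers 4:d
6(e) covers 2:e
floor of heap: 0:b, 2:e
completions by unplaced set U, small U first (add the entries for U minus each lowest piece of U):
  |U|=1: {5}:1  {6}:1
  |U|=2: {2,6}:1  {4,5}:1  {5,6}:2
  |U|=3: {2,5,6}:3  {3,4,5}:1  {4,5,6}:3
  |U|=4: {1,3,4,5}:1  {2,4,5,6}:6  {3,4,5,6}:4
  |U|=5: {0,1,3,4,5}:1  {1,3,4,5,6}:5  {2,3,4,5,6}:10
  start at 0(b): 15
  start at 2(e): 6
sum over floor = 21

21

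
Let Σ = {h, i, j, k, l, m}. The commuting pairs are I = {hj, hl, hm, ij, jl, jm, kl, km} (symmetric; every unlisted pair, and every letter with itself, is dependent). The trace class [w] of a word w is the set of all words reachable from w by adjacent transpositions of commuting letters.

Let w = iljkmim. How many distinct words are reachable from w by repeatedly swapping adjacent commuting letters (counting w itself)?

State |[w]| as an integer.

0(i) covers ∅
1(l) covers 0:i
2(j) covers ∅
3(k) covers 0:i, 2:j
4(m) covers 1:l
5(i) covers 3:k, 4:m
6(m) covers 5:i
floor of heap: 0:i, 2:j
completions by unplaced set U, small U first (add the entries for U minus each lowest piece of U):
  |U|=1: {6}:1
  |U|=2: {5,6}:1
  |U|=3: {3,5,6}:1  {4,5,6}:1
  |U|=4: {1,4,5,6}:1  {2,3,5,6}:1  {3,4,5,6}:2
  |U|=5: {1,3,4,5,6}:3  {2,3,4,5,6}:3
  start at 0(i): 6
  start at 2(j): 3
sum over floor = 9

9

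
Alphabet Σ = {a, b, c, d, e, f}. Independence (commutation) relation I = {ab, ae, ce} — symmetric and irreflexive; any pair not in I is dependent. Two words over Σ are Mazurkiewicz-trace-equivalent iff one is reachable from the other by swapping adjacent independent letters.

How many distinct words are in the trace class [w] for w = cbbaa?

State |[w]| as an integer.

6

drop 0:c onto floor
drop 1:b onto {0:c}
drop 2:b onto {1:b}
drop 3:a onto {0:c}
drop 4:a onto {3:a}
ground layer = {0:c}
drop-orders for the pieces not yet dropped (sum over which currently-grounded one goes next):
  1 to go: {2} 1  {4} 1
  2 to go: {1,2} 1  {2,4} 2  {3,4} 1
  3 to go: {1,2,4} 3  {2,3,4} 3
  if 0:c drops first: 6 orders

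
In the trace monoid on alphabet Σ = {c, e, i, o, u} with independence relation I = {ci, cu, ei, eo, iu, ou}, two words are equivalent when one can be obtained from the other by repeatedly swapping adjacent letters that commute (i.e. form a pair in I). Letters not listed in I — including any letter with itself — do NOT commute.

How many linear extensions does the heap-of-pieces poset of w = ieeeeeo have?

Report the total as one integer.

21

piece 0:i — minimal
piece 1:e — minimal
piece 2:e rests on {1:e}
piece 3:e rests on {2:e}
piece 4:e rests on {3:e}
piece 5:e rests on {4:e}
piece 6:o rests on {0:i}
minimal pieces: {0:i, 1:e}
ways to finish when only these pieces remain (= sum over removing one remaining piece with nothing left below it):
  1 left: {5}→1  {6}→1
  2 left: {0,6}→1  {4,5}→1  {5,6}→2
  3 left: {0,5,6}→3  {3,4,5}→1  {4,5,6}→3
  4 left: {0,4,5,6}→6  {2,3,4,5}→1  {3,4,5,6}→4
  5 left: {0,3,4,5,6}→10  {1,2,3,4,5}→1  {2,3,4,5,6}→5
  placing 0:i first → 6 extensions
  placing 1:e first → 15 extensions
total linear extensions = 21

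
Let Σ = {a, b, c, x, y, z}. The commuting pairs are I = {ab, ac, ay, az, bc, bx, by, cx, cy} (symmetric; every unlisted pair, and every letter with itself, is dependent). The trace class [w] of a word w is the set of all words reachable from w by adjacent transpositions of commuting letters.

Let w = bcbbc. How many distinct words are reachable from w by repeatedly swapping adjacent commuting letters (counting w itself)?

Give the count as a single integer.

10

#0=b has no predecessor
#1=c has no predecessor
#2=b depends on [0:b]
#3=b depends on [2:b]
#4=c depends on [1:c]
sources: [0:b, 1:c]
N(rest) = Σ N(rest − s) over sources s of rest; N(one piece) = 1:
  size 1 → [3]=1  [4]=1
  size 2 → [1,4]=1  [2,3]=1  [3,4]=2
  size 3 → [0,2,3]=1  [1,3,4]=3  [2,3,4]=3
  first=0(b) contributes 6
  first=1(c) contributes 4
|[w]| = 10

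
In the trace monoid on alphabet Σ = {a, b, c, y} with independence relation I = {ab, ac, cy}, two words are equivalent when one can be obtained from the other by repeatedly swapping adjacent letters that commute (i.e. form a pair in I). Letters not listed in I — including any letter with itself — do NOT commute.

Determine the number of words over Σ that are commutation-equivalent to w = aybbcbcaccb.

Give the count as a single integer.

#0=a has no predecessor
#1=y depends on [0:a]
#2=b depends on [1:y]
#3=b depends on [2:b]
#4=c depends on [3:b]
#5=b depends on [4:c]
#6=c depends on [5:b]
#7=a depends on [1:y]
#8=c depends on [6:c]
#9=c depends on [8:c]
#10=b depends on [9:c]
sources: [0:a]
N(rest) = Σ N(rest − s) over sources s of rest; N(one piece) = 1:
  size 1 → [7]=1  [10]=1
  size 2 → [7,10]=2  [9,10]=1
  size 3 → [7,9,10]=3  [8,9,10]=1
  size 4 → [6,8,9,10]=1  [7,8,9,10]=4
  size 5 → [5,6,8,9,10]=1  [6,7,8,9,10]=5
  size 6 → [4,5,6,8,9,10]=1  [5,6,7,8,9,10]=6
  size 7 → [3,4,5,6,8,9,10]=1  [4,5,6,7,8,9,10]=7
  size 8 → [2,3,4,5,6,8,9,10]=1  [3,4,5,6,7,8,9,10]=8
  size 9 → [2,3,4,5,6,7,8,9,10]=9
  first=0(a) contributes 9

9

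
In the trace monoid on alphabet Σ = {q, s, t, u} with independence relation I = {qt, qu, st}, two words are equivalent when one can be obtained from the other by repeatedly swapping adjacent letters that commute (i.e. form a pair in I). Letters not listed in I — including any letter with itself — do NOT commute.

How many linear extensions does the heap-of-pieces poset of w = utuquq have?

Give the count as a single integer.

piece 0:u — minimal
piece 1:t rests on {0:u}
piece 2:u rests on {1:t}
piece 3:q — minimal
piece 4:u rests on {2:u}
piece 5:q rests on {3:q}
minimal pieces: {0:u, 3:q}
ways to finish when only these pieces remain (= sum over removing one remaining piece with nothing left below it):
  1 left: {4}→1  {5}→1
  2 left: {2,4}→1  {3,5}→1  {4,5}→2
  3 left: {1,2,4}→1  {2,4,5}→3  {3,4,5}→3
  4 left: {0,1,2,4}→1  {1,2,4,5}→4  {2,3,4,5}→6
  placing 0:u first → 10 extensions
  placing 3:q first → 5 extensions
total linear extensions = 15

15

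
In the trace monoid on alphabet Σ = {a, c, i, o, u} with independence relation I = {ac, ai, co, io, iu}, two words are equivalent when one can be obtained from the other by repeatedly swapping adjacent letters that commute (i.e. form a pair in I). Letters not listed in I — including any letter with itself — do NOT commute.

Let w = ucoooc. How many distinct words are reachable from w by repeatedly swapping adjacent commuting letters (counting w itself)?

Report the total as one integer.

#0=u has no predecessor
#1=c depends on [0:u]
#2=o depends on [0:u]
#3=o depends on [2:o]
#4=o depends on [3:o]
#5=c depends on [1:c]
sources: [0:u]
N(rest) = Σ N(rest − s) over sources s of rest; N(one piece) = 1:
  size 1 → [4]=1  [5]=1
  size 2 → [1,5]=1  [3,4]=1  [4,5]=2
  size 3 → [1,4,5]=3  [2,3,4]=1  [3,4,5]=3
  size 4 → [1,3,4,5]=6  [2,3,4,5]=4
  first=0(u) contributes 10

10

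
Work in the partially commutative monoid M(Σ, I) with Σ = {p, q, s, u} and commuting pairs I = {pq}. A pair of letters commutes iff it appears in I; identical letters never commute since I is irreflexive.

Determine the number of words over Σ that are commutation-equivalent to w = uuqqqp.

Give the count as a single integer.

drop 0:u onto floor
drop 1:u onto {0:u}
drop 2:q onto {1:u}
drop 3:q onto {2:q}
drop 4:q onto {3:q}
drop 5:p onto {1:u}
ground layer = {0:u}
drop-orders for the pieces not yet dropped (sum over which currently-grounded one goes next):
  1 to go: {4} 1  {5} 1
  2 to go: {3,4} 1  {4,5} 2
  3 to go: {2,3,4} 1  {3,4,5} 3
  4 to go: {2,3,4,5} 4
  if 0:u drops first: 4 orders

4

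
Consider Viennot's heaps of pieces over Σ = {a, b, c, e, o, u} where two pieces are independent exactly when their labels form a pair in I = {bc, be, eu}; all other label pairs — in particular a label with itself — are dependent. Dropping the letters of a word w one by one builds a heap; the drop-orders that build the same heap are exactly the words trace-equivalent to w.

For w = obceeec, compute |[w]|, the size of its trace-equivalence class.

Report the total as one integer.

6

#0=o has no predecessor
#1=b depends on [0:o]
#2=c depends on [0:o]
#3=e depends on [2:c]
#4=e depends on [3:e]
#5=e depends on [4:e]
#6=c depends on [5:e]
sources: [0:o]
N(rest) = Σ N(rest − s) over sources s of rest; N(one piece) = 1:
  size 1 → [1]=1  [6]=1
  size 2 → [1,6]=2  [5,6]=1
  size 3 → [1,5,6]=3  [4,5,6]=1
  size 4 → [1,4,5,6]=4  [3,4,5,6]=1
  size 5 → [1,3,4,5,6]=5  [2,3,4,5,6]=1
  first=0(o) contributes 6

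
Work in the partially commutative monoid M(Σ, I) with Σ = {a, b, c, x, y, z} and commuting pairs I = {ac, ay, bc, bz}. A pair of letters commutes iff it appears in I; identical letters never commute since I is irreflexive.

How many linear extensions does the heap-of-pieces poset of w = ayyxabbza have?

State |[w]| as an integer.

0(a) covers ∅
1(y) covers ∅
2(y) covers 1:y
3(x) covers 0:a, 2:y
4(a) covers 3:x
5(b) covers 4:a
6(b) covers 5:b
7(z) covers 4:a
8(a) covers 6:b, 7:z
floor of heap: 0:a, 1:y
completions by unplaced set U, small U first (add the entries for U minus each lowest piece of U):
  |U|=1: {8}:1
  |U|=2: {6,8}:1  {7,8}:1
  |U|=3: {5,6,8}:1  {6,7,8}:2
  |U|=4: {5,6,7,8}:3
  |U|=5: {4,5,6,7,8}:3
  |U|=6: {3,4,5,6,7,8}:3
  |U|=7: {0,3,4,5,6,7,8}:3  {2,3,4,5,6,7,8}:3
  start at 0(a): 3
  start at 1(y): 6
sum over floor = 9

9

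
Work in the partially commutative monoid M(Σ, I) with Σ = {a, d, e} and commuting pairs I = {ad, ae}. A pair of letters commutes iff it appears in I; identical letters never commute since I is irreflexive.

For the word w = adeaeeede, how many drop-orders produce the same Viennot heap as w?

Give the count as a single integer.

drop 0:a onto floor
drop 1:d onto floor
drop 2:e onto {1:d}
drop 3:a onto {0:a}
drop 4:e onto {2:e}
drop 5:e onto {4:e}
drop 6:e onto {5:e}
drop 7:d onto {6:e}
drop 8:e onto {7:d}
ground layer = {0:a, 1:d}
drop-orders for the pieces not yet dropped (sum over which currently-grounded one goes next):
  1 to go: {3} 1  {8} 1
  2 to go: {0,3} 1  {3,8} 2  {7,8} 1
  3 to go: {0,3,8} 3  {3,7,8} 3  {6,7,8} 1
  4 to go: {0,3,7,8} 6  {3,6,7,8} 4  {5,6,7,8} 1
  5 to go: {0,3,6,7,8} 10  {3,5,6,7,8} 5  {4,5,6,7,8} 1
  6 to go: {0,3,5,6,7,8} 15  {2,4,5,6,7,8} 1  {3,4,5,6,7,8} 6
  7 to go: {0,3,4,5,6,7,8} 21  {1,2,4,5,6,7,8} 1  {2,3,4,5,6,7,8} 7
  if 0:a drops first: 8 orders
  if 1:d drops first: 28 orders
heap linearizations: 36

36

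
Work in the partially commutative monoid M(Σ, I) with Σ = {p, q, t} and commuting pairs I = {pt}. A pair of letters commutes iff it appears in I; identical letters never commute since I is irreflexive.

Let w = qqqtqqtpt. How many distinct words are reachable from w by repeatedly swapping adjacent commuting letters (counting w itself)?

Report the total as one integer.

3

0(q) covers ∅
1(q) covers 0:q
2(q) covers 1:q
3(t) covers 2:q
4(q) covers 3:t
5(q) covers 4:q
6(t) covers 5:q
7(p) covers 5:q
8(t) covers 6:t
floor of heap: 0:q
completions by unplaced set U, small U first (add the entries for U minus each lowest piece of U):
  |U|=1: {7}:1  {8}:1
  |U|=2: {6,8}:1  {7,8}:2
  |U|=3: {6,7,8}:3
  |U|=4: {5,6,7,8}:3
  |U|=5: {4,5,6,7,8}:3
  |U|=6: {3,4,5,6,7,8}:3
  |U|=7: {2,3,4,5,6,7,8}:3
  start at 0(q): 3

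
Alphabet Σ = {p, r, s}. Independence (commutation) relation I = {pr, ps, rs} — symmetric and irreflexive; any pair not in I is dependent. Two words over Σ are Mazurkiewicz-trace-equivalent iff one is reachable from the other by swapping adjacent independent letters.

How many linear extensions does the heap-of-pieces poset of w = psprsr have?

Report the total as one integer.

90

#0=p has no predecessor
#1=s has no predecessor
#2=p depends on [0:p]
#3=r has no predecessor
#4=s depends on [1:s]
#5=r depends on [3:r]
sources: [0:p, 1:s, 3:r]
N(rest) = Σ N(rest − s) over sources s of rest; N(one piece) = 1:
  size 1 → [2]=1  [4]=1  [5]=1
  size 2 → [0,2]=1  [1,4]=1  [2,4]=2  [2,5]=2  [3,5]=1  [4,5]=2
  size 3 → [0,2,4]=3  [0,2,5]=3  [1,2,4]=3  [1,4,5]=3  [2,3,5]=3  [2,4,5]=6  [3,4,5]=3
  size 4 → [0,1,2,4]=6  [0,2,3,5]=6  [0,2,4,5]=12  [1,2,4,5]=12  [1,3,4,5]=6  [2,3,4,5]=12
  first=0(p) contributes 30
  first=1(s) contributes 30
  first=3(r) contributes 30
|[w]| = 90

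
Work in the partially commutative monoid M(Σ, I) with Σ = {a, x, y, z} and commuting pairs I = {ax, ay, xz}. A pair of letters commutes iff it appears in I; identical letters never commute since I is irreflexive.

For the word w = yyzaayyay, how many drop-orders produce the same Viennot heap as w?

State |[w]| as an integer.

20

#0=y has no predecessor
#1=y depends on [0:y]
#2=z depends on [1:y]
#3=a depends on [2:z]
#4=a depends on [3:a]
#5=y depends on [2:z]
#6=y depends on [5:y]
#7=a depends on [4:a]
#8=y depends on [6:y]
sources: [0:y]
N(rest) = Σ N(rest − s) over sources s of rest; N(one piece) = 1:
  size 1 → [7]=1  [8]=1
  size 2 → [4,7]=1  [6,8]=1  [7,8]=2
  size 3 → [3,4,7]=1  [4,7,8]=3  [5,6,8]=1  [6,7,8]=3
  size 4 → [3,4,7,8]=4  [4,6,7,8]=6  [5,6,7,8]=4
  size 5 → [3,4,6,7,8]=10  [4,5,6,7,8]=10
  size 6 → [3,4,5,6,7,8]=20
  size 7 → [2,3,4,5,6,7,8]=20
  first=0(y) contributes 20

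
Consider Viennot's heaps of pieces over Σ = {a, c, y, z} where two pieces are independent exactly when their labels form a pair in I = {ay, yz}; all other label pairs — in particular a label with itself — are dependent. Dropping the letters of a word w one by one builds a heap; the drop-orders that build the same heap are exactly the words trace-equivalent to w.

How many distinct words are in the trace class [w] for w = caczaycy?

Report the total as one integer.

3

#0=c has no predecessor
#1=a depends on [0:c]
#2=c depends on [1:a]
#3=z depends on [2:c]
#4=a depends on [3:z]
#5=y depends on [2:c]
#6=c depends on [4:a, 5:y]
#7=y depends on [6:c]
sources: [0:c]
N(rest) = Σ N(rest − s) over sources s of rest; N(one piece) = 1:
  size 1 → [7]=1
  size 2 → [6,7]=1
  size 3 → [4,6,7]=1  [5,6,7]=1
  size 4 → [3,4,6,7]=1  [4,5,6,7]=2
  size 5 → [3,4,5,6,7]=3
  size 6 → [2,3,4,5,6,7]=3
  first=0(c) contributes 3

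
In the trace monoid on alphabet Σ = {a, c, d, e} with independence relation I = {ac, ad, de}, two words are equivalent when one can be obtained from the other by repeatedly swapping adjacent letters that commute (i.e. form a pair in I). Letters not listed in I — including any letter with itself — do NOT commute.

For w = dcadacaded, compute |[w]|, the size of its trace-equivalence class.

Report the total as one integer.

175

#0=d has no predecessor
#1=c depends on [0:d]
#2=a has no predecessor
#3=d depends on [1:c]
#4=a depends on [2:a]
#5=c depends on [3:d]
#6=a depends on [4:a]
#7=d depends on [5:c]
#8=e depends on [5:c, 6:a]
#9=d depends on [7:d]
sources: [0:d, 2:a]
N(rest) = Σ N(rest − s) over sources s of rest; N(one piece) = 1:
  size 1 → [8]=1  [9]=1
  size 2 → [6,8]=1  [7,9]=1  [8,9]=2
  size 3 → [4,6,8]=1  [6,8,9]=3  [7,8,9]=3
  size 4 → [2,4,6,8]=1  [4,6,8,9]=4  [5,7,8,9]=3  [6,7,8,9]=6
  size 5 → [2,4,6,8,9]=5  [3,5,7,8,9]=3  [4,6,7,8,9]=10  [5,6,7,8,9]=9
  size 6 → [1,3,5,7,8,9]=3  [2,4,6,7,8,9]=15  [3,5,6,7,8,9]=12  [4,5,6,7,8,9]=19
  size 7 → [0,1,3,5,7,8,9]=3  [1,3,5,6,7,8,9]=15  [2,4,5,6,7,8,9]=34  [3,4,5,6,7,8,9]=31
  size 8 → [0,1,3,5,6,7,8,9]=18  [1,3,4,5,6,7,8,9]=46  [2,3,4,5,6,7,8,9]=65
  first=0(d) contributes 111
  first=2(a) contributes 64
|[w]| = 175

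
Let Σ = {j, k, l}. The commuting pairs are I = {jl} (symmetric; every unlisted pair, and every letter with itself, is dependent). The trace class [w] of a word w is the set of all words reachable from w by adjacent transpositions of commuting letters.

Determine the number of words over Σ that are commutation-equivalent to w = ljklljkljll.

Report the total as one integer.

#0=l has no predecessor
#1=j has no predecessor
#2=k depends on [0:l, 1:j]
#3=l depends on [2:k]
#4=l depends on [3:l]
#5=j depends on [2:k]
#6=k depends on [4:l, 5:j]
#7=l depends on [6:k]
#8=j depends on [6:k]
#9=l depends on [7:l]
#10=l depends on [9:l]
sources: [0:l, 1:j]
N(rest) = Σ N(rest − s) over sources s of rest; N(one piece) = 1:
  size 1 → [8]=1  [10]=1
  size 2 → [8,10]=2  [9,10]=1
  size 3 → [7,9,10]=1  [8,9,10]=3
  size 4 → [7,8,9,10]=4
  size 5 → [6,7,8,9,10]=4
  size 6 → [4,6,7,8,9,10]=4  [5,6,7,8,9,10]=4
  size 7 → [3,4,6,7,8,9,10]=4  [4,5,6,7,8,9,10]=8
  size 8 → [3,4,5,6,7,8,9,10]=12
  size 9 → [2,3,4,5,6,7,8,9,10]=12
  first=0(l) contributes 12
  first=1(j) contributes 12
|[w]| = 24

24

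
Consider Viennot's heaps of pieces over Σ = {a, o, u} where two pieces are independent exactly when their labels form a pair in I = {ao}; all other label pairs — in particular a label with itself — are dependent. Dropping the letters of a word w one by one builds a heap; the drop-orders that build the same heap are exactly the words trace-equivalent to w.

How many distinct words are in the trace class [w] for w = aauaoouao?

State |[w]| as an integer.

0(a) covers ∅
1(a) covers 0:a
2(u) covers 1:a
3(a) covers 2:u
4(o) covers 2:u
5(o) covers 4:o
6(u) covers 3:a, 5:o
7(a) covers 6:u
8(o) covers 6:u
floor of heap: 0:a
completions by unplaced set U, small U first (add the entries for U minus each lowest piece of U):
  |U|=1: {7}:1  {8}:1
  |U|=2: {7,8}:2
  |U|=3: {6,7,8}:2
  |U|=4: {3,6,7,8}:2  {5,6,7,8}:2
  |U|=5: {3,5,6,7,8}:4  {4,5,6,7,8}:2
  |U|=6: {3,4,5,6,7,8}:6
  |U|=7: {2,3,4,5,6,7,8}:6
  start at 0(a): 6

6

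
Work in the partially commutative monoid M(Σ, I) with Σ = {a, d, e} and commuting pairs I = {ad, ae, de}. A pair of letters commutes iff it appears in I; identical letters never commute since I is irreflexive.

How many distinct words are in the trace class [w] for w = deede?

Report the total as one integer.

10

0(d) covers ∅
1(e) covers ∅
2(e) covers 1:e
3(d) covers 0:d
4(e) covers 2:e
floor of heap: 0:d, 1:e
completions by unplaced set U, small U first (add the entries for U minus each lowest piece of U):
  |U|=1: {3}:1  {4}:1
  |U|=2: {0,3}:1  {2,4}:1  {3,4}:2
  |U|=3: {0,3,4}:3  {1,2,4}:1  {2,3,4}:3
  start at 0(d): 4
  start at 1(e): 6
sum over floor = 10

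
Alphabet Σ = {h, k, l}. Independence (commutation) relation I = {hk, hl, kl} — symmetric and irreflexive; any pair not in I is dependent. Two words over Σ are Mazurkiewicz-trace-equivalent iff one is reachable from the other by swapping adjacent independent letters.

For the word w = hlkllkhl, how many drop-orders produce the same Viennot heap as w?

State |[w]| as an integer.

drop 0:h onto floor
drop 1:l onto floor
drop 2:k onto floor
drop 3:l onto {1:l}
drop 4:l onto {3:l}
drop 5:k onto {2:k}
drop 6:h onto {0:h}
drop 7:l onto {4:l}
ground layer = {0:h, 1:l, 2:k}
drop-orders for the pieces not yet dropped (sum over which currently-grounded one goes next):
  1 to go: {5} 1  {6} 1  {7} 1
  2 to go: {0,6} 1  {2,5} 1  {4,7} 1  {5,6} 2  {5,7} 2  {6,7} 2
  3 to go: {0,5,6} 3  {0,6,7} 3  {2,5,6} 3  {2,5,7} 3  {3,4,7} 1  {4,5,7} 3  {4,6,7} 3  {5,6,7} 6
  4 to go: {0,2,5,6} 6  {0,4,6,7} 6  {0,5,6,7} 12  {1,3,4,7} 1  {2,4,5,7} 6  {2,5,6,7} 12  {3,4,5,7} 4  {3,4,6,7} 4  {4,5,6,7} 12
  5 to go: {0,2,5,6,7} 30  {0,3,4,6,7} 10  {0,4,5,6,7} 30  {1,3,4,5,7} 5  {1,3,4,6,7} 5  {2,3,4,5,7} 10  {2,4,5,6,7} 30  {3,4,5,6,7} 20
  6 to go: {0,1,3,4,6,7} 15  {0,2,4,5,6,7} 90  {0,3,4,5,6,7} 60  {1,2,3,4,5,7} 15  {1,3,4,5,6,7} 30  {2,3,4,5,6,7} 60
  if 0:h drops first: 105 orders
  if 1:l drops first: 210 orders
  if 2:k drops first: 105 orders
heap linearizations: 420

420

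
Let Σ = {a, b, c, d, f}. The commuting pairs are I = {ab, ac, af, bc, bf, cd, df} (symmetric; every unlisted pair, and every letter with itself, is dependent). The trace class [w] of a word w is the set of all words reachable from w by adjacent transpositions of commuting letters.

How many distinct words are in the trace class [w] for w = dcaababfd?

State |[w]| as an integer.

360

0(d) covers ∅
1(c) covers ∅
2(a) covers 0:d
3(a) covers 2:a
4(b) covers 0:d
5(a) covers 3:a
6(b) covers 4:b
7(f) covers 1:c
8(d) covers 5:a, 6:b
floor of heap: 0:d, 1:c
completions by unplaced set U, small U first (add the entries for U minus each lowest piece of U):
  |U|=1: {7}:1  {8}:1
  |U|=2: {1,7}:1  {5,8}:1  {6,8}:1  {7,8}:2
  |U|=3: {1,7,8}:3  {3,5,8}:1  {4,6,8}:1  {5,6,8}:2  {5,7,8}:3  {6,7,8}:3
  |U|=4: {1,5,7,8}:6  {1,6,7,8}:6  {2,3,5,8}:1  {3,5,6,8}:3  {3,5,7,8}:4  {4,5,6,8}:3  {4,6,7,8}:4  {5,6,7,8}:8
  |U|=5: {1,3,5,7,8}:10  {1,4,6,7,8}:10  {1,5,6,7,8}:20  {2,3,5,6,8}:4  {2,3,5,7,8}:5  {3,4,5,6,8}:6  {3,5,6,7,8}:15  {4,5,6,7,8}:15
  |U|=6: {1,2,3,5,7,8}:15  {1,3,5,6,7,8}:45  {1,4,5,6,7,8}:45  {2,3,4,5,6,8}:10  {2,3,5,6,7,8}:24  {3,4,5,6,7,8}:36
  |U|=7: {0,2,3,4,5,6,8}:10  {1,2,3,5,6,7,8}:84  {1,3,4,5,6,7,8}:126  {2,3,4,5,6,7,8}:70
  start at 0(d): 280
  start at 1(c): 80
sum over floor = 360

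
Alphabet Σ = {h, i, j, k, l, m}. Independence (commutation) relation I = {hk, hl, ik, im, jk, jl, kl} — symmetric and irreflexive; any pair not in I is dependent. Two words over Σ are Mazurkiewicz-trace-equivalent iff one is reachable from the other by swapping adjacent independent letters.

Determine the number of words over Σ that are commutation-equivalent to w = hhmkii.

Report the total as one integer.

piece 0:h — minimal
piece 1:h rests on {0:h}
piece 2:m rests on {1:h}
piece 3:k rests on {2:m}
piece 4:i rests on {1:h}
piece 5:i rests on {4:i}
minimal pieces: {0:h}
ways to finish when only these pieces remain (= sum over removing one remaining piece with nothing left below it):
  1 left: {3}→1  {5}→1
  2 left: {2,3}→1  {3,5}→2  {4,5}→1
  3 left: {2,3,5}→3  {3,4,5}→3
  4 left: {2,3,4,5}→6
  placing 0:h first → 6 extensions

6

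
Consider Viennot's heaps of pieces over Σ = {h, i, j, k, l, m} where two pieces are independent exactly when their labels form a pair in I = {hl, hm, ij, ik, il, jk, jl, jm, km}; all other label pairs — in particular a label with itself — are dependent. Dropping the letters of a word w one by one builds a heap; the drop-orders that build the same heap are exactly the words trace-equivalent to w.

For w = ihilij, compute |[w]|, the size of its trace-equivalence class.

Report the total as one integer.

0(i) covers ∅
1(h) covers 0:i
2(i) covers 1:h
3(l) covers ∅
4(i) covers 2:i
5(j) covers 1:h
floor of heap: 0:i, 3:l
completions by unplaced set U, small U first (add the entries for U minus each lowest piece of U):
  |U|=1: {3}:1  {4}:1  {5}:1
  |U|=2: {2,4}:1  {3,4}:2  {3,5}:2  {4,5}:2
  |U|=3: {2,3,4}:3  {2,4,5}:3  {3,4,5}:6
  |U|=4: {1,2,4,5}:3  {2,3,4,5}:12
  start at 0(i): 15
  start at 3(l): 3
sum over floor = 18

18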